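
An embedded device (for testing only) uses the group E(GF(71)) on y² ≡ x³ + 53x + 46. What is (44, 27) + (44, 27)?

tangent at (44, 27): λ = (3·44² + 53)/(2·27) ≡ 39/54. 54⁻¹ ≡ 25 (mod 71), so λ ≡ 39·25 ≡ 52.
  x = λ² - 44 - 44 = 2704 - 88 ≡ 60; y = λ·(44 - 60) - 27 ≡ 64. → (60, 64)

(60, 64)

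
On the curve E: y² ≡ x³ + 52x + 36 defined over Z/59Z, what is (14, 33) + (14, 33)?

(17, 13)

tangent at (14, 33): λ = (3·14² + 52)/(2·33) ≡ 50/7. 7⁻¹ ≡ 17 (mod 59), so λ ≡ 50·17 ≡ 24.
  x = λ² - 14 - 14 = 576 - 28 ≡ 17; y = λ·(14 - 17) - 33 ≡ 13. → (17, 13)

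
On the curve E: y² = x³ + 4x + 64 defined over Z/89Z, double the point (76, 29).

tangent at (76, 29): λ = (3·76² + 4)/(2·29) ≡ 66/58. 58⁻¹ ≡ 66 (mod 89), so λ ≡ 66·66 ≡ 84.
  x = λ² - 76 - 76 = 7056 - 152 ≡ 51; y = λ·(76 - 51) - 29 ≡ 24. → (51, 24)

(51, 24)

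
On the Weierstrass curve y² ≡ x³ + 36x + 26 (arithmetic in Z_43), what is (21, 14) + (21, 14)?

tangent at (21, 14): λ = (3·21² + 36)/(2·14) ≡ 26/28. 28⁻¹ ≡ 20 (mod 43) since 28·20 = 560 ≡ 1, so λ ≡ 26·20 ≡ 4.
  x = λ² - 21 - 21 = 16 - 42 ≡ 17; y = λ·(21 - 17) - 14 ≡ 2. → (17, 2)

(17, 2)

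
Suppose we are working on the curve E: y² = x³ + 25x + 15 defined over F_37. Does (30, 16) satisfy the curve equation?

y² = 16² ≡ 34; x³ + 25x + 15 = 27765 ≡ 15 (mod 37). 34 ≠ 15.

no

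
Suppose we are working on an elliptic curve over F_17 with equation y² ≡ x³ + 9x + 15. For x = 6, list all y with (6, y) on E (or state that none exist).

8, 9

x³ + 9x + 15 = 285 ≡ 13 (mod 17).
Square roots of 13 mod 17: 8 and 9 (since 8² = 64 ≡ 13).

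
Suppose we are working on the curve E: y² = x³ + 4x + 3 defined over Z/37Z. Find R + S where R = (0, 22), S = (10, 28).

(0, 22) + (10, 28). λ = (28 - 22)/(10 - 0) ≡ 6/10 mod 37. 10⁻¹ ≡ 26 (mod 37) since 10·26 = 260 ≡ 1, so λ ≡ 8.
  x = λ² - 0 - 10 = 64 - 10 ≡ 17; y = λ·(0 - 17) - 22 ≡ 27. → (17, 27)

(17, 27)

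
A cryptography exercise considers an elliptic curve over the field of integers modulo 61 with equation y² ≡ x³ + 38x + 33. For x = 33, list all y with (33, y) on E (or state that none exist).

21, 40

x³ + 38x + 33 = 37224 ≡ 14 (mod 61).
Square roots of 14 mod 61: 21 and 40 (since 21² = 441 ≡ 14).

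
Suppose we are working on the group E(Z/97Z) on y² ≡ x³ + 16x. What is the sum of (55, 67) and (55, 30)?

O

The two points share x = 55 and their y-coordinates satisfy 67 + 30 ≡ 0 (mod 97), so they are inverses. Their sum is the point at infinity.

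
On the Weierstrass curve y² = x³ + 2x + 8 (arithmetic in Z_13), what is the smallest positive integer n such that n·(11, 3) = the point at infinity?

2P: tangent at (11, 3): λ = (3·11² + 2)/(2·3) ≡ 1/6. 6⁻¹ ≡ 11 (mod 13), so λ ≡ 1·11 ≡ 11.
  x = λ² - 11 - 11 = 121 - 22 ≡ 8; y = λ·(11 - 8) - 3 ≡ 4. → (8, 4)
3P: (8, 4) + (11, 3). λ = (3 - 4)/(11 - 8) ≡ 12/3 mod 13. 3⁻¹ ≡ 9 (mod 13), so λ ≡ 4.
  x = λ² - 8 - 11 = 16 - 19 ≡ 10; y = λ·(8 - 10) - 4 ≡ 1. → (10, 1)
4P: (10, 1) + (11, 3). λ = (3 - 1)/(11 - 10) ≡ 2/1 mod 13. 1⁻¹ ≡ 1 (mod 13) since 1·1 = 1 ≡ 1, so λ ≡ 2.
  x = λ² - 10 - 11 = 4 - 21 ≡ 9; y = λ·(10 - 9) - 1 ≡ 1. → (9, 1)
5P: (9, 1) + (11, 3). λ = (3 - 1)/(11 - 9) ≡ 2/2 mod 13. 2⁻¹ ≡ 7 (mod 13), so λ ≡ 1.
  x = λ² - 9 - 11 = 1 - 20 ≡ 7; y = λ·(9 - 7) - 1 ≡ 1. → (7, 1)
6P: (7, 1) + (11, 3). λ = (3 - 1)/(11 - 7) ≡ 2/4 mod 13. 4⁻¹ ≡ 10 (mod 13) since 4·10 = 40 ≡ 1, so λ ≡ 7.
  x = λ² - 7 - 11 = 49 - 18 ≡ 5; y = λ·(7 - 5) - 1 ≡ 0. → (5, 0)
7P: (5, 0) + (11, 3). λ = (3 - 0)/(11 - 5) ≡ 3/6 mod 13. 6⁻¹ ≡ 11 (mod 13), so λ ≡ 7.
  x = λ² - 5 - 11 = 49 - 16 ≡ 7; y = λ·(5 - 7) - 0 ≡ 12. → (7, 12)
8P: (7, 12) + (11, 3). λ = (3 - 12)/(11 - 7) ≡ 4/4 mod 13. 4⁻¹ ≡ 10 (mod 13), so λ ≡ 1.
  x = λ² - 7 - 11 = 1 - 18 ≡ 9; y = λ·(7 - 9) - 12 ≡ 12. → (9, 12)
9P: (9, 12) + (11, 3). λ = (3 - 12)/(11 - 9) ≡ 4/2 mod 13. 2⁻¹ ≡ 7 (mod 13), so λ ≡ 2.
  x = λ² - 9 - 11 = 4 - 20 ≡ 10; y = λ·(9 - 10) - 12 ≡ 12. → (10, 12)
10P: (10, 12) + (11, 3). λ = (3 - 12)/(11 - 10) ≡ 4/1 mod 13. 1⁻¹ ≡ 1 (mod 13), so λ ≡ 4.
  x = λ² - 10 - 11 = 16 - 21 ≡ 8; y = λ·(10 - 8) - 12 ≡ 9. → (8, 9)
11P: (8, 9) + (11, 3). λ = (3 - 9)/(11 - 8) ≡ 7/3 mod 13. 3⁻¹ ≡ 9 (mod 13), so λ ≡ 11.
  x = λ² - 8 - 11 = 121 - 19 ≡ 11; y = λ·(8 - 11) - 9 ≡ 10. → (11, 10)
12P: (11, 10) + (11, 3): same x and y₁ ≡ -y₂, so the sum is the point at infinity.
12P = the point at infinity, so the order is 12.

12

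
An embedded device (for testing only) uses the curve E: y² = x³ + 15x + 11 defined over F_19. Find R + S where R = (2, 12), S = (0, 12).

(17, 7)

(2, 12) + (0, 12). λ = (12 - 12)/(0 - 2) ≡ 0/17 mod 19. 17⁻¹ ≡ 9 (mod 19), so λ ≡ 0.
  x = λ² - 2 - 0 = 0 - 2 ≡ 17; y = λ·(2 - 17) - 12 ≡ 7. → (17, 7)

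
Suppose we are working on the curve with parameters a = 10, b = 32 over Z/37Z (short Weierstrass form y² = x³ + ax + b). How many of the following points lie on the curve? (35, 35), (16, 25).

2

(35, 35): 35² ≡ 4, rhs ≡ 4 → on.
(16, 25): 25² ≡ 33, rhs ≡ 33 → on.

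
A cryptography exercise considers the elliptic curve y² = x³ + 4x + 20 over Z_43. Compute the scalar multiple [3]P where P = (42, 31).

(29, 12)

Repeated addition: build up to 3P.
2P: tangent at (42, 31): λ = (3·42² + 4)/(2·31) ≡ 7/19. 19⁻¹ ≡ 34 (mod 43) since 19·34 = 646 ≡ 1, so λ ≡ 7·34 ≡ 23.
  x = λ² - 42 - 42 = 529 - 84 ≡ 15; y = λ·(42 - 15) - 31 ≡ 31. → (15, 31)
3P: (15, 31) + (42, 31). λ = (31 - 31)/(42 - 15) ≡ 0/27 mod 43. 27⁻¹ ≡ 8 (mod 43), so λ ≡ 0.
  x = λ² - 15 - 42 = 0 - 57 ≡ 29; y = λ·(15 - 29) - 31 ≡ 12. → (29, 12)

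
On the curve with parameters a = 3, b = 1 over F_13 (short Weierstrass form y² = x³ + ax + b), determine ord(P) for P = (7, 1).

9

2P: tangent at (7, 1): λ = (3·7² + 3)/(2·1) ≡ 7/2. 2⁻¹ ≡ 7 (mod 13), so λ ≡ 7·7 ≡ 10.
  x = λ² - 7 - 7 = 100 - 14 ≡ 8; y = λ·(7 - 8) - 1 ≡ 2. → (8, 2)
3P: (8, 2) + (7, 1). λ = (1 - 2)/(7 - 8) ≡ 12/12 mod 13. 12⁻¹ ≡ 12 (mod 13) since 12·12 = 144 ≡ 1, so λ ≡ 1.
  x = λ² - 8 - 7 = 1 - 15 ≡ 12; y = λ·(8 - 12) - 2 ≡ 7. → (12, 7)
4P: (12, 7) + (7, 1). λ = (1 - 7)/(7 - 12) ≡ 7/8 mod 13. 8⁻¹ ≡ 5 (mod 13) since 8·5 = 40 ≡ 1, so λ ≡ 9.
  x = λ² - 12 - 7 = 81 - 19 ≡ 10; y = λ·(12 - 10) - 7 ≡ 11. → (10, 11)
5P: (10, 11) + (7, 1). λ = (1 - 11)/(7 - 10) ≡ 3/10 mod 13. 10⁻¹ ≡ 4 (mod 13) since 10·4 = 40 ≡ 1, so λ ≡ 12.
  x = λ² - 10 - 7 = 144 - 17 ≡ 10; y = λ·(10 - 10) - 11 ≡ 2. → (10, 2)
6P: (10, 2) + (7, 1). λ = (1 - 2)/(7 - 10) ≡ 12/10 mod 13. 10⁻¹ ≡ 4 (mod 13), so λ ≡ 9.
  x = λ² - 10 - 7 = 81 - 17 ≡ 12; y = λ·(10 - 12) - 2 ≡ 6. → (12, 6)
7P: (12, 6) + (7, 1). λ = (1 - 6)/(7 - 12) ≡ 8/8 mod 13. 8⁻¹ ≡ 5 (mod 13) since 8·5 = 40 ≡ 1, so λ ≡ 1.
  x = λ² - 12 - 7 = 1 - 19 ≡ 8; y = λ·(12 - 8) - 6 ≡ 11. → (8, 11)
8P: (8, 11) + (7, 1). λ = (1 - 11)/(7 - 8) ≡ 3/12 mod 13. 12⁻¹ ≡ 12 (mod 13) since 12·12 = 144 ≡ 1, so λ ≡ 10.
  x = λ² - 8 - 7 = 100 - 15 ≡ 7; y = λ·(8 - 7) - 11 ≡ 12. → (7, 12)
9P: (7, 12) + (7, 1): same x and y₁ ≡ -y₂, so the sum is the point at infinity.
9P = the point at infinity, so the order is 9.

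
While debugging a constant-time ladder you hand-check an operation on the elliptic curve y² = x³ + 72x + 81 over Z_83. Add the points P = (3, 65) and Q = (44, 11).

(3, 65) + (44, 11). λ = (11 - 65)/(44 - 3) ≡ 29/41 mod 83. 41⁻¹ ≡ 81 (mod 83), so λ ≡ 25.
  x = λ² - 3 - 44 = 625 - 47 ≡ 80; y = λ·(3 - 80) - 65 ≡ 2. → (80, 2)

(80, 2)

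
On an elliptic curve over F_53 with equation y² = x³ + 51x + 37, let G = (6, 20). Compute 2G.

(41, 33)

tangent at (6, 20): λ = (3·6² + 51)/(2·20) ≡ 0/40. 40⁻¹ ≡ 4 (mod 53) since 40·4 = 160 ≡ 1, so λ ≡ 0·4 ≡ 0.
  x = λ² - 6 - 6 = 0 - 12 ≡ 41; y = λ·(6 - 41) - 20 ≡ 33. → (41, 33)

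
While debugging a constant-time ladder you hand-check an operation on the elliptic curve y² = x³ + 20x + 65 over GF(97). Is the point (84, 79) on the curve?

yes

y² = 79² ≡ 33; x³ + 20x + 65 = 594449 ≡ 33 (mod 97). 33 = 33.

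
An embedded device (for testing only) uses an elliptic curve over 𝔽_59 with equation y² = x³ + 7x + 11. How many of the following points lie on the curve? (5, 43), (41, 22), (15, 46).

(5, 43): 43² ≡ 20, rhs ≡ 53 → off.
(41, 22): 22² ≡ 12, rhs ≡ 12 → on.
(15, 46): 46² ≡ 51, rhs ≡ 10 → off.

1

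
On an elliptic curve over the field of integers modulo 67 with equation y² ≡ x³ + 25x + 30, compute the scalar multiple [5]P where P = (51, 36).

Double-and-add on 5 = (101)₂. Start with P = (51, 36) for the leading 1-bit.
double: tangent at (51, 36): λ = (3·51² + 25)/(2·36) ≡ 56/5. 5⁻¹ ≡ 27 (mod 67) since 5·27 = 135 ≡ 1, so λ ≡ 56·27 ≡ 38.
  x = λ² - 51 - 51 = 1444 - 102 ≡ 2; y = λ·(51 - 2) - 36 ≡ 17. → (2, 17)
double: tangent at (2, 17): λ = (3·2² + 25)/(2·17) ≡ 37/34. 34⁻¹ ≡ 2 (mod 67), so λ ≡ 37·2 ≡ 7.
  x = λ² - 2 - 2 = 49 - 4 ≡ 45; y = λ·(2 - 45) - 17 ≡ 17. → (45, 17)
add P: (45, 17) + (51, 36). λ = (36 - 17)/(51 - 45) ≡ 19/6 mod 67. 6⁻¹ ≡ 56 (mod 67) since 6·56 = 336 ≡ 1, so λ ≡ 59.
  x = λ² - 45 - 51 = 3481 - 96 ≡ 35; y = λ·(45 - 35) - 17 ≡ 37. → (35, 37)

(35, 37)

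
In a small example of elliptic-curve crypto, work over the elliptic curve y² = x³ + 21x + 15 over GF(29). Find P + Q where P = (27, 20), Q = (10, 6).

(27, 20) + (10, 6). λ = (6 - 20)/(10 - 27) ≡ 15/12 mod 29. 12⁻¹ ≡ 17 (mod 29), so λ ≡ 23.
  x = λ² - 27 - 10 = 529 - 37 ≡ 28; y = λ·(27 - 28) - 20 ≡ 15. → (28, 15)

(28, 15)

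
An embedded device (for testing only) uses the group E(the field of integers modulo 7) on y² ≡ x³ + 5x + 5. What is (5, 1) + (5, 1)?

(1, 5)

tangent at (5, 1): λ = (3·5² + 5)/(2·1) ≡ 3/2. 2⁻¹ ≡ 4 (mod 7), so λ ≡ 3·4 ≡ 5.
  x = λ² - 5 - 5 = 25 - 10 ≡ 1; y = λ·(5 - 1) - 1 ≡ 5. → (1, 5)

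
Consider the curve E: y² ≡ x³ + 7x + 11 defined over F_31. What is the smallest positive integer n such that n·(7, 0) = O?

2

2P: (7, 0) + (7, 0): same x and y₁ ≡ -y₂, so the sum is O.
2P = O, so the order is 2.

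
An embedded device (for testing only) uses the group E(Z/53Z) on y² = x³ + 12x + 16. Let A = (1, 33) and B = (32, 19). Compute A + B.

(48, 19)

(1, 33) + (32, 19). λ = (19 - 33)/(32 - 1) ≡ 39/31 mod 53. 31⁻¹ ≡ 12 (mod 53) since 31·12 = 372 ≡ 1, so λ ≡ 44.
  x = λ² - 1 - 32 = 1936 - 33 ≡ 48; y = λ·(1 - 48) - 33 ≡ 19. → (48, 19)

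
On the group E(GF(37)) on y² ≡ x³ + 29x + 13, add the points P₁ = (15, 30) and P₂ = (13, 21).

(20, 3)

(15, 30) + (13, 21). λ = (21 - 30)/(13 - 15) ≡ 28/35 mod 37. 35⁻¹ ≡ 18 (mod 37), so λ ≡ 23.
  x = λ² - 15 - 13 = 529 - 28 ≡ 20; y = λ·(15 - 20) - 30 ≡ 3. → (20, 3)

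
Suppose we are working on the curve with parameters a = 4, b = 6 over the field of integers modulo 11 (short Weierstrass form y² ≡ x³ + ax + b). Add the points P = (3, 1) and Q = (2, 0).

(3, 1) + (2, 0). λ = (0 - 1)/(2 - 3) ≡ 10/10 mod 11. 10⁻¹ ≡ 10 (mod 11) since 10·10 = 100 ≡ 1, so λ ≡ 1.
  x = λ² - 3 - 2 = 1 - 5 ≡ 7; y = λ·(3 - 7) - 1 ≡ 6. → (7, 6)

(7, 6)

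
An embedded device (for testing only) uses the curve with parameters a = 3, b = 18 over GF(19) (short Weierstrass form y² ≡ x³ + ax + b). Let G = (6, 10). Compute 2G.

tangent at (6, 10): λ = (3·6² + 3)/(2·10) ≡ 16/1. 1⁻¹ ≡ 1 (mod 19) since 1·1 = 1 ≡ 1, so λ ≡ 16·1 ≡ 16.
  x = λ² - 6 - 6 = 256 - 12 ≡ 16; y = λ·(6 - 16) - 10 ≡ 1. → (16, 1)

(16, 1)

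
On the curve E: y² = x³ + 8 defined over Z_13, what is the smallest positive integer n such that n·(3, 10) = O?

2P: tangent at (3, 10): λ = (3·3² + 0)/(2·10) ≡ 1/7. 7⁻¹ ≡ 2 (mod 13), so λ ≡ 1·2 ≡ 2.
  x = λ² - 3 - 3 = 4 - 6 ≡ 11; y = λ·(3 - 11) - 10 ≡ 0. → (11, 0)
3P: (11, 0) + (3, 10). λ = (10 - 0)/(3 - 11) ≡ 10/5 mod 13. 5⁻¹ ≡ 8 (mod 13) since 5·8 = 40 ≡ 1, so λ ≡ 2.
  x = λ² - 11 - 3 = 4 - 14 ≡ 3; y = λ·(11 - 3) - 0 ≡ 3. → (3, 3)
4P: (3, 3) + (3, 10): same x and y₁ ≡ -y₂, so the sum is O.
4P = O, so the order is 4.

4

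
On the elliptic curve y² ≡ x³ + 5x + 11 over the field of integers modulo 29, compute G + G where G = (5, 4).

(3, 16)

tangent at (5, 4): λ = (3·5² + 5)/(2·4) ≡ 22/8. 8⁻¹ ≡ 11 (mod 29), so λ ≡ 22·11 ≡ 10.
  x = λ² - 5 - 5 = 100 - 10 ≡ 3; y = λ·(5 - 3) - 4 ≡ 16. → (3, 16)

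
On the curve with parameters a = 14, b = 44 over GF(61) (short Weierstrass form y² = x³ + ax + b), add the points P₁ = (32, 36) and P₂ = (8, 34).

(32, 36) + (8, 34). λ = (34 - 36)/(8 - 32) ≡ 59/37 mod 61. 37⁻¹ ≡ 33 (mod 61), so λ ≡ 56.
  x = λ² - 32 - 8 = 3136 - 40 ≡ 46; y = λ·(32 - 46) - 36 ≡ 34. → (46, 34)

(46, 34)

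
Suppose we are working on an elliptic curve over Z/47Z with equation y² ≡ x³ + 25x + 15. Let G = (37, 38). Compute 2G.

(45, 2)

tangent at (37, 38): λ = (3·37² + 25)/(2·38) ≡ 43/29. 29⁻¹ ≡ 13 (mod 47) since 29·13 = 377 ≡ 1, so λ ≡ 43·13 ≡ 42.
  x = λ² - 37 - 37 = 1764 - 74 ≡ 45; y = λ·(37 - 45) - 38 ≡ 2. → (45, 2)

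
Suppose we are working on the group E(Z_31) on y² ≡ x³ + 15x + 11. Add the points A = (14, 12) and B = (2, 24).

(14, 12) + (2, 24). λ = (24 - 12)/(2 - 14) ≡ 12/19 mod 31. 19⁻¹ ≡ 18 (mod 31) since 19·18 = 342 ≡ 1, so λ ≡ 30.
  x = λ² - 14 - 2 = 900 - 16 ≡ 16; y = λ·(14 - 16) - 12 ≡ 21. → (16, 21)

(16, 21)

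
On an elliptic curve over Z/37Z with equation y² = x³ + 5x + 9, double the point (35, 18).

tangent at (35, 18): λ = (3·35² + 5)/(2·18) ≡ 17/36. 36⁻¹ ≡ 36 (mod 37) since 36·36 = 1296 ≡ 1, so λ ≡ 17·36 ≡ 20.
  x = λ² - 35 - 35 = 400 - 70 ≡ 34; y = λ·(35 - 34) - 18 ≡ 2. → (34, 2)

(34, 2)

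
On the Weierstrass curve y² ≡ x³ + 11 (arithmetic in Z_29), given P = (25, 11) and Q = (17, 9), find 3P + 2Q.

(6, 13)

First 3P:
Repeated addition: build up to 3P.
2P: tangent at (25, 11): λ = (3·25² + 0)/(2·11) ≡ 19/22. 22⁻¹ ≡ 4 (mod 29), so λ ≡ 19·4 ≡ 18.
  x = λ² - 25 - 25 = 324 - 50 ≡ 13; y = λ·(25 - 13) - 11 ≡ 2. → (13, 2)
3P: (13, 2) + (25, 11). λ = (11 - 2)/(25 - 13) ≡ 9/12 mod 29. 12⁻¹ ≡ 17 (mod 29), so λ ≡ 8.
  x = λ² - 13 - 25 = 64 - 38 ≡ 26; y = λ·(13 - 26) - 2 ≡ 10. → (26, 10)
3P = (26, 10).
Next 2Q:
Repeated addition: build up to 2Q.
2Q: tangent at (17, 9): λ = (3·17² + 0)/(2·9) ≡ 26/18. 18⁻¹ ≡ 21 (mod 29), so λ ≡ 26·21 ≡ 24.
  x = λ² - 17 - 17 = 576 - 34 ≡ 20; y = λ·(17 - 20) - 9 ≡ 6. → (20, 6)
2Q = (20, 6).
Finally 3P + 2Q:
(26, 10) + (20, 6). λ = (6 - 10)/(20 - 26) ≡ 25/23 mod 29. 23⁻¹ ≡ 24 (mod 29) since 23·24 = 552 ≡ 1, so λ ≡ 20.
  x = λ² - 26 - 20 = 400 - 46 ≡ 6; y = λ·(26 - 6) - 10 ≡ 13. → (6, 13)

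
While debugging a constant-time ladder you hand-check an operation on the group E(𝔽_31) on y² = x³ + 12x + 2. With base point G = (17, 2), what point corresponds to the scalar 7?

(27, 13)

Double-and-add on 7 = (111)₂. Start with G = (17, 2) for the leading 1-bit.
double: tangent at (17, 2): λ = (3·17² + 12)/(2·2) ≡ 11/4. 4⁻¹ ≡ 8 (mod 31), so λ ≡ 11·8 ≡ 26.
  x = λ² - 17 - 17 = 676 - 34 ≡ 22; y = λ·(17 - 22) - 2 ≡ 23. → (22, 23)
add G: (22, 23) + (17, 2). λ = (2 - 23)/(17 - 22) ≡ 10/26 mod 31. 26⁻¹ ≡ 6 (mod 31), so λ ≡ 29.
  x = λ² - 22 - 17 = 841 - 39 ≡ 27; y = λ·(22 - 27) - 23 ≡ 18. → (27, 18)
double: tangent at (27, 18): λ = (3·27² + 12)/(2·18) ≡ 29/5. 5⁻¹ ≡ 25 (mod 31) since 5·25 = 125 ≡ 1, so λ ≡ 29·25 ≡ 12.
  x = λ² - 27 - 27 = 144 - 54 ≡ 28; y = λ·(27 - 28) - 18 ≡ 1. → (28, 1)
add G: (28, 1) + (17, 2). λ = (2 - 1)/(17 - 28) ≡ 1/20 mod 31. 20⁻¹ ≡ 14 (mod 31), so λ ≡ 14.
  x = λ² - 28 - 17 = 196 - 45 ≡ 27; y = λ·(28 - 27) - 1 ≡ 13. → (27, 13)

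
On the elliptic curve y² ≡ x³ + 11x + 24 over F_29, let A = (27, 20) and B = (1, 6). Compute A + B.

(27, 20) + (1, 6). λ = (6 - 20)/(1 - 27) ≡ 15/3 mod 29. 3⁻¹ ≡ 10 (mod 29) since 3·10 = 30 ≡ 1, so λ ≡ 5.
  x = λ² - 27 - 1 = 25 - 28 ≡ 26; y = λ·(27 - 26) - 20 ≡ 14. → (26, 14)

(26, 14)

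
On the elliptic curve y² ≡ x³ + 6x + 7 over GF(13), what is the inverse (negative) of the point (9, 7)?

-(9, 7) = (9, -7 mod 13) = (9, 6).

(9, 6)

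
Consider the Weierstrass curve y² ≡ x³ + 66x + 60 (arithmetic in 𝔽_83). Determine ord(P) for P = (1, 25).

3

2P: tangent at (1, 25): λ = (3·1² + 66)/(2·25) ≡ 69/50. 50⁻¹ ≡ 5 (mod 83), so λ ≡ 69·5 ≡ 13.
  x = λ² - 1 - 1 = 169 - 2 ≡ 1; y = λ·(1 - 1) - 25 ≡ 58. → (1, 58)
3P: (1, 58) + (1, 25): same x and y₁ ≡ -y₂, so the sum is ∞.
3P = ∞, so the order is 3.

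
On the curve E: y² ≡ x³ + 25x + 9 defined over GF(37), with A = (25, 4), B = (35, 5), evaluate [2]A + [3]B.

(21, 8)

First 2A:
Repeated addition: build up to 2A.
2A: tangent at (25, 4): λ = (3·25² + 25)/(2·4) ≡ 13/8. 8⁻¹ ≡ 14 (mod 37), so λ ≡ 13·14 ≡ 34.
  x = λ² - 25 - 25 = 1156 - 50 ≡ 33; y = λ·(25 - 33) - 4 ≡ 20. → (33, 20)
2A = (33, 20).
Next 3B:
Repeated addition: build up to 3B.
2B: tangent at (35, 5): λ = (3·35² + 25)/(2·5) ≡ 0/10. 10⁻¹ ≡ 26 (mod 37), so λ ≡ 0·26 ≡ 0.
  x = λ² - 35 - 35 = 0 - 70 ≡ 4; y = λ·(35 - 4) - 5 ≡ 32. → (4, 32)
3B: (4, 32) + (35, 5). λ = (5 - 32)/(35 - 4) ≡ 10/31 mod 37. 31⁻¹ ≡ 6 (mod 37) since 31·6 = 186 ≡ 1, so λ ≡ 23.
  x = λ² - 4 - 35 = 529 - 39 ≡ 9; y = λ·(4 - 9) - 32 ≡ 1. → (9, 1)
3B = (9, 1).
Finally 2A + 3B:
(33, 20) + (9, 1). λ = (1 - 20)/(9 - 33) ≡ 18/13 mod 37. 13⁻¹ ≡ 20 (mod 37), so λ ≡ 27.
  x = λ² - 33 - 9 = 729 - 42 ≡ 21; y = λ·(33 - 21) - 20 ≡ 8. → (21, 8)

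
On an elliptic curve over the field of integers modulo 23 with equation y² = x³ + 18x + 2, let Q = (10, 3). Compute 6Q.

Repeated addition: build up to 6Q.
2Q: tangent at (10, 3): λ = (3·10² + 18)/(2·3) ≡ 19/6. 6⁻¹ ≡ 4 (mod 23) since 6·4 = 24 ≡ 1, so λ ≡ 19·4 ≡ 7.
  x = λ² - 10 - 10 = 49 - 20 ≡ 6; y = λ·(10 - 6) - 3 ≡ 2. → (6, 2)
3Q: (6, 2) + (10, 3). λ = (3 - 2)/(10 - 6) ≡ 1/4 mod 23. 4⁻¹ ≡ 6 (mod 23) since 4·6 = 24 ≡ 1, so λ ≡ 6.
  x = λ² - 6 - 10 = 36 - 16 ≡ 20; y = λ·(6 - 20) - 2 ≡ 6. → (20, 6)
4Q: (20, 6) + (10, 3). λ = (3 - 6)/(10 - 20) ≡ 20/13 mod 23. 13⁻¹ ≡ 16 (mod 23), so λ ≡ 21.
  x = λ² - 20 - 10 = 441 - 30 ≡ 20; y = λ·(20 - 20) - 6 ≡ 17. → (20, 17)
5Q: (20, 17) + (10, 3). λ = (3 - 17)/(10 - 20) ≡ 9/13 mod 23. 13⁻¹ ≡ 16 (mod 23) since 13·16 = 208 ≡ 1, so λ ≡ 6.
  x = λ² - 20 - 10 = 36 - 30 ≡ 6; y = λ·(20 - 6) - 17 ≡ 21. → (6, 21)
6Q: (6, 21) + (10, 3). λ = (3 - 21)/(10 - 6) ≡ 5/4 mod 23. 4⁻¹ ≡ 6 (mod 23), so λ ≡ 7.
  x = λ² - 6 - 10 = 49 - 16 ≡ 10; y = λ·(6 - 10) - 21 ≡ 20. → (10, 20)

(10, 20)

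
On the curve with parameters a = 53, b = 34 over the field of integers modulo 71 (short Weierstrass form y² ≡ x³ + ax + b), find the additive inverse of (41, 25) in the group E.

(41, 46)

-(41, 25) = (41, -25 mod 71) = (41, 46).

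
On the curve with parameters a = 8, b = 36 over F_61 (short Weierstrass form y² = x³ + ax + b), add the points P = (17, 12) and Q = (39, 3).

(0, 6)

(17, 12) + (39, 3). λ = (3 - 12)/(39 - 17) ≡ 52/22 mod 61. 22⁻¹ ≡ 25 (mod 61) since 22·25 = 550 ≡ 1, so λ ≡ 19.
  x = λ² - 17 - 39 = 361 - 56 ≡ 0; y = λ·(17 - 0) - 12 ≡ 6. → (0, 6)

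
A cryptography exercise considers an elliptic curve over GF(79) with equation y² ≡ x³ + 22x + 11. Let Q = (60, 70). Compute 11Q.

(48, 36)

Double-and-add on 11 = (1011)₂. Start with Q = (60, 70) for the leading 1-bit.
double: tangent at (60, 70): λ = (3·60² + 22)/(2·70) ≡ 78/61. 61⁻¹ ≡ 57 (mod 79) since 61·57 = 3477 ≡ 1, so λ ≡ 78·57 ≡ 22.
  x = λ² - 60 - 60 = 484 - 120 ≡ 48; y = λ·(60 - 48) - 70 ≡ 36. → (48, 36)
double: tangent at (48, 36): λ = (3·48² + 22)/(2·36) ≡ 61/72. 72⁻¹ ≡ 45 (mod 79), so λ ≡ 61·45 ≡ 59.
  x = λ² - 48 - 48 = 3481 - 96 ≡ 67; y = λ·(48 - 67) - 36 ≡ 28. → (67, 28)
add Q: (67, 28) + (60, 70). λ = (70 - 28)/(60 - 67) ≡ 42/72 mod 79. 72⁻¹ ≡ 45 (mod 79), so λ ≡ 73.
  x = λ² - 67 - 60 = 5329 - 127 ≡ 67; y = λ·(67 - 67) - 28 ≡ 51. → (67, 51)
double: tangent at (67, 51): λ = (3·67² + 22)/(2·51) ≡ 59/23. 23⁻¹ ≡ 55 (mod 79) since 23·55 = 1265 ≡ 1, so λ ≡ 59·55 ≡ 6.
  x = λ² - 67 - 67 = 36 - 134 ≡ 60; y = λ·(67 - 60) - 51 ≡ 70. → (60, 70)
add Q: tangent at (60, 70): λ = (3·60² + 22)/(2·70) ≡ 78/61. 61⁻¹ ≡ 57 (mod 79) since 61·57 = 3477 ≡ 1, so λ ≡ 78·57 ≡ 22.
  x = λ² - 60 - 60 = 484 - 120 ≡ 48; y = λ·(60 - 48) - 70 ≡ 36. → (48, 36)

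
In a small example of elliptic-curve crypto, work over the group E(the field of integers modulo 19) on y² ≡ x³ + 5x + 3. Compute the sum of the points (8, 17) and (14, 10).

(8, 17) + (14, 10). λ = (10 - 17)/(14 - 8) ≡ 12/6 mod 19. 6⁻¹ ≡ 16 (mod 19), so λ ≡ 2.
  x = λ² - 8 - 14 = 4 - 22 ≡ 1; y = λ·(8 - 1) - 17 ≡ 16. → (1, 16)

(1, 16)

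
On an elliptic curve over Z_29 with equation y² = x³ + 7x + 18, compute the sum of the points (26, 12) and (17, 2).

(8, 8)

(26, 12) + (17, 2). λ = (2 - 12)/(17 - 26) ≡ 19/20 mod 29. 20⁻¹ ≡ 16 (mod 29), so λ ≡ 14.
  x = λ² - 26 - 17 = 196 - 43 ≡ 8; y = λ·(26 - 8) - 12 ≡ 8. → (8, 8)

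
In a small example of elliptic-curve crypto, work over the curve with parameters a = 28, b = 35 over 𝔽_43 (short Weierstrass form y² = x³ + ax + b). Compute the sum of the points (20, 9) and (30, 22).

(2, 23)

(20, 9) + (30, 22). λ = (22 - 9)/(30 - 20) ≡ 13/10 mod 43. 10⁻¹ ≡ 13 (mod 43) since 10·13 = 130 ≡ 1, so λ ≡ 40.
  x = λ² - 20 - 30 = 1600 - 50 ≡ 2; y = λ·(20 - 2) - 9 ≡ 23. → (2, 23)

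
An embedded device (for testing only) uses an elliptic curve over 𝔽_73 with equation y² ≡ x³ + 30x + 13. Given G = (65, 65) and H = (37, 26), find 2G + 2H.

(44, 42)

First 2G:
Repeated addition: build up to 2G.
2G: tangent at (65, 65): λ = (3·65² + 30)/(2·65) ≡ 3/57. 57⁻¹ ≡ 41 (mod 73) since 57·41 = 2337 ≡ 1, so λ ≡ 3·41 ≡ 50.
  x = λ² - 65 - 65 = 2500 - 130 ≡ 34; y = λ·(65 - 34) - 65 ≡ 25. → (34, 25)
2G = (34, 25).
Next 2H:
Repeated addition: build up to 2H.
2H: tangent at (37, 26): λ = (3·37² + 30)/(2·26) ≡ 49/52. 52⁻¹ ≡ 66 (mod 73), so λ ≡ 49·66 ≡ 22.
  x = λ² - 37 - 37 = 484 - 74 ≡ 45; y = λ·(37 - 45) - 26 ≡ 17. → (45, 17)
2H = (45, 17).
Finally 2G + 2H:
(34, 25) + (45, 17). λ = (17 - 25)/(45 - 34) ≡ 65/11 mod 73. 11⁻¹ ≡ 20 (mod 73), so λ ≡ 59.
  x = λ² - 34 - 45 = 3481 - 79 ≡ 44; y = λ·(34 - 44) - 25 ≡ 42. → (44, 42)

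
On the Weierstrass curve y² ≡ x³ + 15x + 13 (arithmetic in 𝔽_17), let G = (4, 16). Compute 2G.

tangent at (4, 16): λ = (3·4² + 15)/(2·16) ≡ 12/15. 15⁻¹ ≡ 8 (mod 17), so λ ≡ 12·8 ≡ 11.
  x = λ² - 4 - 4 = 121 - 8 ≡ 11; y = λ·(4 - 11) - 16 ≡ 9. → (11, 9)

(11, 9)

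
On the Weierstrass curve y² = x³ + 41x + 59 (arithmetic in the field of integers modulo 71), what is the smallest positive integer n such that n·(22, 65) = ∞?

2P: tangent at (22, 65): λ = (3·22² + 41)/(2·65) ≡ 2/59. 59⁻¹ ≡ 65 (mod 71), so λ ≡ 2·65 ≡ 59.
  x = λ² - 22 - 22 = 3481 - 44 ≡ 29; y = λ·(22 - 29) - 65 ≡ 19. → (29, 19)
3P: (29, 19) + (22, 65). λ = (65 - 19)/(22 - 29) ≡ 46/64 mod 71. 64⁻¹ ≡ 10 (mod 71), so λ ≡ 34.
  x = λ² - 29 - 22 = 1156 - 51 ≡ 40; y = λ·(29 - 40) - 19 ≡ 33. → (40, 33)
4P: (40, 33) + (22, 65). λ = (65 - 33)/(22 - 40) ≡ 32/53 mod 71. 53⁻¹ ≡ 67 (mod 71), so λ ≡ 14.
  x = λ² - 40 - 22 = 196 - 62 ≡ 63; y = λ·(40 - 63) - 33 ≡ 0. → (63, 0)
5P: (63, 0) + (22, 65). λ = (65 - 0)/(22 - 63) ≡ 65/30 mod 71. 30⁻¹ ≡ 45 (mod 71), so λ ≡ 14.
  x = λ² - 63 - 22 = 196 - 85 ≡ 40; y = λ·(63 - 40) - 0 ≡ 38. → (40, 38)
6P: (40, 38) + (22, 65). λ = (65 - 38)/(22 - 40) ≡ 27/53 mod 71. 53⁻¹ ≡ 67 (mod 71), so λ ≡ 34.
  x = λ² - 40 - 22 = 1156 - 62 ≡ 29; y = λ·(40 - 29) - 38 ≡ 52. → (29, 52)
7P: (29, 52) + (22, 65). λ = (65 - 52)/(22 - 29) ≡ 13/64 mod 71. 64⁻¹ ≡ 10 (mod 71) since 64·10 = 640 ≡ 1, so λ ≡ 59.
  x = λ² - 29 - 22 = 3481 - 51 ≡ 22; y = λ·(29 - 22) - 52 ≡ 6. → (22, 6)
8P: (22, 6) + (22, 65): same x and y₁ ≡ -y₂, so the sum is ∞.
8P = ∞, so the order is 8.

8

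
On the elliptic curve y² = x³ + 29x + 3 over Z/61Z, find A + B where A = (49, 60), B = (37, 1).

(14, 46)

(49, 60) + (37, 1). λ = (1 - 60)/(37 - 49) ≡ 2/49 mod 61. 49⁻¹ ≡ 5 (mod 61) since 49·5 = 245 ≡ 1, so λ ≡ 10.
  x = λ² - 49 - 37 = 100 - 86 ≡ 14; y = λ·(49 - 14) - 60 ≡ 46. → (14, 46)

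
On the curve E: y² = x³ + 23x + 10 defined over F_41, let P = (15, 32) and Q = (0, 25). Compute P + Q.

(15, 32) + (0, 25). λ = (25 - 32)/(0 - 15) ≡ 34/26 mod 41. 26⁻¹ ≡ 30 (mod 41) since 26·30 = 780 ≡ 1, so λ ≡ 36.
  x = λ² - 15 - 0 = 1296 - 15 ≡ 10; y = λ·(15 - 10) - 32 ≡ 25. → (10, 25)

(10, 25)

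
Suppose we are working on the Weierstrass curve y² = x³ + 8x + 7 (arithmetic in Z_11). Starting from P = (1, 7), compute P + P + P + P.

Repeated addition: build up to 4P.
2P: tangent at (1, 7): λ = (3·1² + 8)/(2·7) ≡ 0/3. 3⁻¹ ≡ 4 (mod 11) since 3·4 = 12 ≡ 1, so λ ≡ 0·4 ≡ 0.
  x = λ² - 1 - 1 = 0 - 2 ≡ 9; y = λ·(1 - 9) - 7 ≡ 4. → (9, 4)
3P: (9, 4) + (1, 7). λ = (7 - 4)/(1 - 9) ≡ 3/3 mod 11. 3⁻¹ ≡ 4 (mod 11), so λ ≡ 1.
  x = λ² - 9 - 1 = 1 - 10 ≡ 2; y = λ·(9 - 2) - 4 ≡ 3. → (2, 3)
4P: (2, 3) + (1, 7). λ = (7 - 3)/(1 - 2) ≡ 4/10 mod 11. 10⁻¹ ≡ 10 (mod 11) since 10·10 = 100 ≡ 1, so λ ≡ 7.
  x = λ² - 2 - 1 = 49 - 3 ≡ 2; y = λ·(2 - 2) - 3 ≡ 8. → (2, 8)

(2, 8)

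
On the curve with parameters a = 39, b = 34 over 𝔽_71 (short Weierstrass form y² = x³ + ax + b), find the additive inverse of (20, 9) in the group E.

-(20, 9) = (20, -9 mod 71) = (20, 62).

(20, 62)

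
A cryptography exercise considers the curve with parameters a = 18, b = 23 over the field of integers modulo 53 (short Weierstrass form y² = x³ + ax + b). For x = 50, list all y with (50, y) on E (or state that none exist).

x³ + 18x + 23 = 125923 ≡ 48 (mod 53).
48 is a non-residue mod 53; no y exists.

none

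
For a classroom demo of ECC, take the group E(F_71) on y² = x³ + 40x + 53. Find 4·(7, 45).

Write G = (7, 45).
Repeated addition: build up to 4G.
2G: tangent at (7, 45): λ = (3·7² + 40)/(2·45) ≡ 45/19. 19⁻¹ ≡ 15 (mod 71), so λ ≡ 45·15 ≡ 36.
  x = λ² - 7 - 7 = 1296 - 14 ≡ 4; y = λ·(7 - 4) - 45 ≡ 63. → (4, 63)
3G: (4, 63) + (7, 45). λ = (45 - 63)/(7 - 4) ≡ 53/3 mod 71. 3⁻¹ ≡ 24 (mod 71), so λ ≡ 65.
  x = λ² - 4 - 7 = 4225 - 11 ≡ 25; y = λ·(4 - 25) - 63 ≡ 63. → (25, 63)
4G: (25, 63) + (7, 45). λ = (45 - 63)/(7 - 25) ≡ 53/53 mod 71. 53⁻¹ ≡ 67 (mod 71) since 53·67 = 3551 ≡ 1, so λ ≡ 1.
  x = λ² - 25 - 7 = 1 - 32 ≡ 40; y = λ·(25 - 40) - 63 ≡ 64. → (40, 64)

(40, 64)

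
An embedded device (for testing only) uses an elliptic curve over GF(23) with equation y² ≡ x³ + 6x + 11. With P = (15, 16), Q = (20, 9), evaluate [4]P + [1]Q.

(15, 7)

First 4P:
Repeated addition: build up to 4P.
2P: tangent at (15, 16): λ = (3·15² + 6)/(2·16) ≡ 14/9. 9⁻¹ ≡ 18 (mod 23) since 9·18 = 162 ≡ 1, so λ ≡ 14·18 ≡ 22.
  x = λ² - 15 - 15 = 484 - 30 ≡ 17; y = λ·(15 - 17) - 16 ≡ 9. → (17, 9)
3P: (17, 9) + (15, 16). λ = (16 - 9)/(15 - 17) ≡ 7/21 mod 23. 21⁻¹ ≡ 11 (mod 23), so λ ≡ 8.
  x = λ² - 17 - 15 = 64 - 32 ≡ 9; y = λ·(17 - 9) - 9 ≡ 9. → (9, 9)
4P: (9, 9) + (15, 16). λ = (16 - 9)/(15 - 9) ≡ 7/6 mod 23. 6⁻¹ ≡ 4 (mod 23), so λ ≡ 5.
  x = λ² - 9 - 15 = 25 - 24 ≡ 1; y = λ·(9 - 1) - 9 ≡ 8. → (1, 8)
4P = (1, 8).
Finally 4P + Q:
(1, 8) + (20, 9). λ = (9 - 8)/(20 - 1) ≡ 1/19 mod 23. 19⁻¹ ≡ 17 (mod 23), so λ ≡ 17.
  x = λ² - 1 - 20 = 289 - 21 ≡ 15; y = λ·(1 - 15) - 8 ≡ 7. → (15, 7)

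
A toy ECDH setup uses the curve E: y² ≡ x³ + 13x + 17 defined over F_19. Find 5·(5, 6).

(4, 0)

Write G = (5, 6).
Repeated addition: build up to 5G.
2G: tangent at (5, 6): λ = (3·5² + 13)/(2·6) ≡ 12/12. 12⁻¹ ≡ 8 (mod 19), so λ ≡ 12·8 ≡ 1.
  x = λ² - 5 - 5 = 1 - 10 ≡ 10; y = λ·(5 - 10) - 6 ≡ 8. → (10, 8)
3G: (10, 8) + (5, 6). λ = (6 - 8)/(5 - 10) ≡ 17/14 mod 19. 14⁻¹ ≡ 15 (mod 19), so λ ≡ 8.
  x = λ² - 10 - 5 = 64 - 15 ≡ 11; y = λ·(10 - 11) - 8 ≡ 3. → (11, 3)
4G: (11, 3) + (5, 6). λ = (6 - 3)/(5 - 11) ≡ 3/13 mod 19. 13⁻¹ ≡ 3 (mod 19), so λ ≡ 9.
  x = λ² - 11 - 5 = 81 - 16 ≡ 8; y = λ·(11 - 8) - 3 ≡ 5. → (8, 5)
5G: (8, 5) + (5, 6). λ = (6 - 5)/(5 - 8) ≡ 1/16 mod 19. 16⁻¹ ≡ 6 (mod 19) since 16·6 = 96 ≡ 1, so λ ≡ 6.
  x = λ² - 8 - 5 = 36 - 13 ≡ 4; y = λ·(8 - 4) - 5 ≡ 0. → (4, 0)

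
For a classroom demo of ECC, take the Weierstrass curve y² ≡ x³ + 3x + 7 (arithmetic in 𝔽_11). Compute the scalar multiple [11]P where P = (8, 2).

(8, 2)

Double-and-add on 11 = (1011)₂. Start with P = (8, 2) for the leading 1-bit.
double: tangent at (8, 2): λ = (3·8² + 3)/(2·2) ≡ 8/4. 4⁻¹ ≡ 3 (mod 11), so λ ≡ 8·3 ≡ 2.
  x = λ² - 8 - 8 = 4 - 16 ≡ 10; y = λ·(8 - 10) - 2 ≡ 5. → (10, 5)
double: tangent at (10, 5): λ = (3·10² + 3)/(2·5) ≡ 6/10. 10⁻¹ ≡ 10 (mod 11), so λ ≡ 6·10 ≡ 5.
  x = λ² - 10 - 10 = 25 - 20 ≡ 5; y = λ·(10 - 5) - 5 ≡ 9. → (5, 9)
add P: (5, 9) + (8, 2). λ = (2 - 9)/(8 - 5) ≡ 4/3 mod 11. 3⁻¹ ≡ 4 (mod 11), so λ ≡ 5.
  x = λ² - 5 - 8 = 25 - 13 ≡ 1; y = λ·(5 - 1) - 9 ≡ 0. → (1, 0)
double: (1, 0) + (1, 0): same x and y₁ ≡ -y₂, so the sum is O.
add P: O + (8, 2) = (8, 2) (identity).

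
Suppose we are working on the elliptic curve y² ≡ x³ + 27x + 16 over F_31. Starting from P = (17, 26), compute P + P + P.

(28, 30)

Repeated addition: build up to 3P.
2P: tangent at (17, 26): λ = (3·17² + 27)/(2·26) ≡ 26/21. 21⁻¹ ≡ 3 (mod 31), so λ ≡ 26·3 ≡ 16.
  x = λ² - 17 - 17 = 256 - 34 ≡ 5; y = λ·(17 - 5) - 26 ≡ 11. → (5, 11)
3P: (5, 11) + (17, 26). λ = (26 - 11)/(17 - 5) ≡ 15/12 mod 31. 12⁻¹ ≡ 13 (mod 31), so λ ≡ 9.
  x = λ² - 5 - 17 = 81 - 22 ≡ 28; y = λ·(5 - 28) - 11 ≡ 30. → (28, 30)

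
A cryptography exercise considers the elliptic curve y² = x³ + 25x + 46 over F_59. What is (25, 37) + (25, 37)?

(12, 56)

tangent at (25, 37): λ = (3·25² + 25)/(2·37) ≡ 12/15. 15⁻¹ ≡ 4 (mod 59) since 15·4 = 60 ≡ 1, so λ ≡ 12·4 ≡ 48.
  x = λ² - 25 - 25 = 2304 - 50 ≡ 12; y = λ·(25 - 12) - 37 ≡ 56. → (12, 56)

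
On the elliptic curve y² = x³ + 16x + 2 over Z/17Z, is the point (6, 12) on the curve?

y² = 12² ≡ 8; x³ + 16x + 2 = 314 ≡ 8 (mod 17). 8 = 8.

yes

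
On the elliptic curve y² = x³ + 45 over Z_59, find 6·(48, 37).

(49, 44)

Write G = (48, 37).
Repeated addition: build up to 6G.
2G: tangent at (48, 37): λ = (3·48² + 0)/(2·37) ≡ 9/15. 15⁻¹ ≡ 4 (mod 59), so λ ≡ 9·4 ≡ 36.
  x = λ² - 48 - 48 = 1296 - 96 ≡ 20; y = λ·(48 - 20) - 37 ≡ 27. → (20, 27)
3G: (20, 27) + (48, 37). λ = (37 - 27)/(48 - 20) ≡ 10/28 mod 59. 28⁻¹ ≡ 19 (mod 59) since 28·19 = 532 ≡ 1, so λ ≡ 13.
  x = λ² - 20 - 48 = 169 - 68 ≡ 42; y = λ·(20 - 42) - 27 ≡ 41. → (42, 41)
4G: (42, 41) + (48, 37). λ = (37 - 41)/(48 - 42) ≡ 55/6 mod 59. 6⁻¹ ≡ 10 (mod 59) since 6·10 = 60 ≡ 1, so λ ≡ 19.
  x = λ² - 42 - 48 = 361 - 90 ≡ 35; y = λ·(42 - 35) - 41 ≡ 33. → (35, 33)
5G: (35, 33) + (48, 37). λ = (37 - 33)/(48 - 35) ≡ 4/13 mod 59. 13⁻¹ ≡ 50 (mod 59), so λ ≡ 23.
  x = λ² - 35 - 48 = 529 - 83 ≡ 33; y = λ·(35 - 33) - 33 ≡ 13. → (33, 13)
6G: (33, 13) + (48, 37). λ = (37 - 13)/(48 - 33) ≡ 24/15 mod 59. 15⁻¹ ≡ 4 (mod 59), so λ ≡ 37.
  x = λ² - 33 - 48 = 1369 - 81 ≡ 49; y = λ·(33 - 49) - 13 ≡ 44. → (49, 44)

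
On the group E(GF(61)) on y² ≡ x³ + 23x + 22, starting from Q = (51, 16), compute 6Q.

Repeated addition: build up to 6Q.
2Q: tangent at (51, 16): λ = (3·51² + 23)/(2·16) ≡ 18/32. 32⁻¹ ≡ 21 (mod 61) since 32·21 = 672 ≡ 1, so λ ≡ 18·21 ≡ 12.
  x = λ² - 51 - 51 = 144 - 102 ≡ 42; y = λ·(51 - 42) - 16 ≡ 31. → (42, 31)
3Q: (42, 31) + (51, 16). λ = (16 - 31)/(51 - 42) ≡ 46/9 mod 61. 9⁻¹ ≡ 34 (mod 61) since 9·34 = 306 ≡ 1, so λ ≡ 39.
  x = λ² - 42 - 51 = 1521 - 93 ≡ 25; y = λ·(42 - 25) - 31 ≡ 22. → (25, 22)
4Q: (25, 22) + (51, 16). λ = (16 - 22)/(51 - 25) ≡ 55/26 mod 61. 26⁻¹ ≡ 54 (mod 61) since 26·54 = 1404 ≡ 1, so λ ≡ 42.
  x = λ² - 25 - 51 = 1764 - 76 ≡ 41; y = λ·(25 - 41) - 22 ≡ 38. → (41, 38)
5Q: (41, 38) + (51, 16). λ = (16 - 38)/(51 - 41) ≡ 39/10 mod 61. 10⁻¹ ≡ 55 (mod 61), so λ ≡ 10.
  x = λ² - 41 - 51 = 100 - 92 ≡ 8; y = λ·(41 - 8) - 38 ≡ 48. → (8, 48)
6Q: (8, 48) + (51, 16). λ = (16 - 48)/(51 - 8) ≡ 29/43 mod 61. 43⁻¹ ≡ 44 (mod 61) since 43·44 = 1892 ≡ 1, so λ ≡ 56.
  x = λ² - 8 - 51 = 3136 - 59 ≡ 27; y = λ·(8 - 27) - 48 ≡ 47. → (27, 47)

(27, 47)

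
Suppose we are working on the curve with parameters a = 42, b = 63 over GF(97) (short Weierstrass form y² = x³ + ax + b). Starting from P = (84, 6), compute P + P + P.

Repeated addition: build up to 3P.
2P: tangent at (84, 6): λ = (3·84² + 42)/(2·6) ≡ 64/12. 12⁻¹ ≡ 89 (mod 97) since 12·89 = 1068 ≡ 1, so λ ≡ 64·89 ≡ 70.
  x = λ² - 84 - 84 = 4900 - 168 ≡ 76; y = λ·(84 - 76) - 6 ≡ 69. → (76, 69)
3P: (76, 69) + (84, 6). λ = (6 - 69)/(84 - 76) ≡ 34/8 mod 97. 8⁻¹ ≡ 85 (mod 97), so λ ≡ 77.
  x = λ² - 76 - 84 = 5929 - 160 ≡ 46; y = λ·(76 - 46) - 69 ≡ 10. → (46, 10)

(46, 10)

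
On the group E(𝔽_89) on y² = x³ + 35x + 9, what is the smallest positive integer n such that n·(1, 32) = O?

2P: tangent at (1, 32): λ = (3·1² + 35)/(2·32) ≡ 38/64. 64⁻¹ ≡ 32 (mod 89), so λ ≡ 38·32 ≡ 59.
  x = λ² - 1 - 1 = 3481 - 2 ≡ 8; y = λ·(1 - 8) - 32 ≡ 0. → (8, 0)
3P: (8, 0) + (1, 32). λ = (32 - 0)/(1 - 8) ≡ 32/82 mod 89. 82⁻¹ ≡ 38 (mod 89) since 82·38 = 3116 ≡ 1, so λ ≡ 59.
  x = λ² - 8 - 1 = 3481 - 9 ≡ 1; y = λ·(8 - 1) - 0 ≡ 57. → (1, 57)
4P: (1, 57) + (1, 32): same x and y₁ ≡ -y₂, so the sum is O.
4P = O, so the order is 4.

4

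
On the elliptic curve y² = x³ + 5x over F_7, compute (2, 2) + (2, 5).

O

The two points share x = 2 and their y-coordinates satisfy 2 + 5 ≡ 0 (mod 7), so they are inverses. Their sum is ∞.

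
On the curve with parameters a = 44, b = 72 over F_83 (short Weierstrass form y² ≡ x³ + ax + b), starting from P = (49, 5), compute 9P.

(28, 4)

Double-and-add on 9 = (1001)₂. Start with P = (49, 5) for the leading 1-bit.
double: tangent at (49, 5): λ = (3·49² + 44)/(2·5) ≡ 26/10. 10⁻¹ ≡ 25 (mod 83), so λ ≡ 26·25 ≡ 69.
  x = λ² - 49 - 49 = 4761 - 98 ≡ 15; y = λ·(49 - 15) - 5 ≡ 17. → (15, 17)
double: tangent at (15, 17): λ = (3·15² + 44)/(2·17) ≡ 55/34. 34⁻¹ ≡ 22 (mod 83) since 34·22 = 748 ≡ 1, so λ ≡ 55·22 ≡ 48.
  x = λ² - 15 - 15 = 2304 - 30 ≡ 33; y = λ·(15 - 33) - 17 ≡ 32. → (33, 32)
double: tangent at (33, 32): λ = (3·33² + 44)/(2·32) ≡ 74/64. 64⁻¹ ≡ 48 (mod 83), so λ ≡ 74·48 ≡ 66.
  x = λ² - 33 - 33 = 4356 - 66 ≡ 57; y = λ·(33 - 57) - 32 ≡ 44. → (57, 44)
add P: (57, 44) + (49, 5). λ = (5 - 44)/(49 - 57) ≡ 44/75 mod 83. 75⁻¹ ≡ 31 (mod 83), so λ ≡ 36.
  x = λ² - 57 - 49 = 1296 - 106 ≡ 28; y = λ·(57 - 28) - 44 ≡ 4. → (28, 4)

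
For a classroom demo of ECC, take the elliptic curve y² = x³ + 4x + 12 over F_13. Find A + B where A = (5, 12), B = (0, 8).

(5, 12) + (0, 8). λ = (8 - 12)/(0 - 5) ≡ 9/8 mod 13. 8⁻¹ ≡ 5 (mod 13) since 8·5 = 40 ≡ 1, so λ ≡ 6.
  x = λ² - 5 - 0 = 36 - 5 ≡ 5; y = λ·(5 - 5) - 12 ≡ 1. → (5, 1)

(5, 1)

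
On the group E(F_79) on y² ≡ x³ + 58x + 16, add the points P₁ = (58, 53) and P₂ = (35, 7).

(58, 53) + (35, 7). λ = (7 - 53)/(35 - 58) ≡ 33/56 mod 79. 56⁻¹ ≡ 24 (mod 79), so λ ≡ 2.
  x = λ² - 58 - 35 = 4 - 93 ≡ 69; y = λ·(58 - 69) - 53 ≡ 4. → (69, 4)

(69, 4)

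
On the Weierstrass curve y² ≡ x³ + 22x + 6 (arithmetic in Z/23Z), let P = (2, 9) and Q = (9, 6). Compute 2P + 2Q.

(1, 12)

First 2P:
Repeated addition: build up to 2P.
2P: tangent at (2, 9): λ = (3·2² + 22)/(2·9) ≡ 11/18. 18⁻¹ ≡ 9 (mod 23) since 18·9 = 162 ≡ 1, so λ ≡ 11·9 ≡ 7.
  x = λ² - 2 - 2 = 49 - 4 ≡ 22; y = λ·(2 - 22) - 9 ≡ 12. → (22, 12)
2P = (22, 12).
Next 2Q:
Repeated addition: build up to 2Q.
2Q: tangent at (9, 6): λ = (3·9² + 22)/(2·6) ≡ 12/12. 12⁻¹ ≡ 2 (mod 23), so λ ≡ 12·2 ≡ 1.
  x = λ² - 9 - 9 = 1 - 18 ≡ 6; y = λ·(9 - 6) - 6 ≡ 20. → (6, 20)
2Q = (6, 20).
Finally 2P + 2Q:
(22, 12) + (6, 20). λ = (20 - 12)/(6 - 22) ≡ 8/7 mod 23. 7⁻¹ ≡ 10 (mod 23), so λ ≡ 11.
  x = λ² - 22 - 6 = 121 - 28 ≡ 1; y = λ·(22 - 1) - 12 ≡ 12. → (1, 12)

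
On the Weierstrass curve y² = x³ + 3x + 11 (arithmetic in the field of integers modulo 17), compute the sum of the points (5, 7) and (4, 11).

(5, 7) + (4, 11). λ = (11 - 7)/(4 - 5) ≡ 4/16 mod 17. 16⁻¹ ≡ 16 (mod 17) since 16·16 = 256 ≡ 1, so λ ≡ 13.
  x = λ² - 5 - 4 = 169 - 9 ≡ 7; y = λ·(5 - 7) - 7 ≡ 1. → (7, 1)

(7, 1)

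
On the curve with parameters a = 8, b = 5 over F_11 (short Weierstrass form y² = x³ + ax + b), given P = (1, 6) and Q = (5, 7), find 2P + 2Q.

First 2P:
Repeated addition: build up to 2P.
2P: tangent at (1, 6): λ = (3·1² + 8)/(2·6) ≡ 0/1. 1⁻¹ ≡ 1 (mod 11) since 1·1 = 1 ≡ 1, so λ ≡ 0·1 ≡ 0.
  x = λ² - 1 - 1 = 0 - 2 ≡ 9; y = λ·(1 - 9) - 6 ≡ 5. → (9, 5)
2P = (9, 5).
Next 2Q:
Repeated addition: build up to 2Q.
2Q: tangent at (5, 7): λ = (3·5² + 8)/(2·7) ≡ 6/3. 3⁻¹ ≡ 4 (mod 11), so λ ≡ 6·4 ≡ 2.
  x = λ² - 5 - 5 = 4 - 10 ≡ 5; y = λ·(5 - 5) - 7 ≡ 4. → (5, 4)
2Q = (5, 4).
Finally 2P + 2Q:
(9, 5) + (5, 4). λ = (4 - 5)/(5 - 9) ≡ 10/7 mod 11. 7⁻¹ ≡ 8 (mod 11), so λ ≡ 3.
  x = λ² - 9 - 5 = 9 - 14 ≡ 6; y = λ·(9 - 6) - 5 ≡ 4. → (6, 4)

(6, 4)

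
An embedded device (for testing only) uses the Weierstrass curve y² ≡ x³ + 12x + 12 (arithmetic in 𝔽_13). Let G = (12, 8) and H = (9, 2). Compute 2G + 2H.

First 2G:
Repeated addition: build up to 2G.
2G: tangent at (12, 8): λ = (3·12² + 12)/(2·8) ≡ 2/3. 3⁻¹ ≡ 9 (mod 13) since 3·9 = 27 ≡ 1, so λ ≡ 2·9 ≡ 5.
  x = λ² - 12 - 12 = 25 - 24 ≡ 1; y = λ·(12 - 1) - 8 ≡ 8. → (1, 8)
2G = (1, 8).
Next 2H:
Repeated addition: build up to 2H.
2H: tangent at (9, 2): λ = (3·9² + 12)/(2·2) ≡ 8/4. 4⁻¹ ≡ 10 (mod 13) since 4·10 = 40 ≡ 1, so λ ≡ 8·10 ≡ 2.
  x = λ² - 9 - 9 = 4 - 18 ≡ 12; y = λ·(9 - 12) - 2 ≡ 5. → (12, 5)
2H = (12, 5).
Finally 2G + 2H:
(1, 8) + (12, 5). λ = (5 - 8)/(12 - 1) ≡ 10/11 mod 13. 11⁻¹ ≡ 6 (mod 13), so λ ≡ 8.
  x = λ² - 1 - 12 = 64 - 13 ≡ 12; y = λ·(1 - 12) - 8 ≡ 8. → (12, 8)

(12, 8)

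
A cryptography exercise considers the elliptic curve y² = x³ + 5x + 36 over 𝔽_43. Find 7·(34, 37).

(29, 19)

Write G = (34, 37).
Double-and-add on 7 = (111)₂. Start with G = (34, 37) for the leading 1-bit.
double: tangent at (34, 37): λ = (3·34² + 5)/(2·37) ≡ 33/31. 31⁻¹ ≡ 25 (mod 43), so λ ≡ 33·25 ≡ 8.
  x = λ² - 34 - 34 = 64 - 68 ≡ 39; y = λ·(34 - 39) - 37 ≡ 9. → (39, 9)
add G: (39, 9) + (34, 37). λ = (37 - 9)/(34 - 39) ≡ 28/38 mod 43. 38⁻¹ ≡ 17 (mod 43), so λ ≡ 3.
  x = λ² - 39 - 34 = 9 - 73 ≡ 22; y = λ·(39 - 22) - 9 ≡ 42. → (22, 42)
double: tangent at (22, 42): λ = (3·22² + 5)/(2·42) ≡ 38/41. 41⁻¹ ≡ 21 (mod 43), so λ ≡ 38·21 ≡ 24.
  x = λ² - 22 - 22 = 576 - 44 ≡ 16; y = λ·(22 - 16) - 42 ≡ 16. → (16, 16)
add G: (16, 16) + (34, 37). λ = (37 - 16)/(34 - 16) ≡ 21/18 mod 43. 18⁻¹ ≡ 12 (mod 43), so λ ≡ 37.
  x = λ² - 16 - 34 = 1369 - 50 ≡ 29; y = λ·(16 - 29) - 16 ≡ 19. → (29, 19)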